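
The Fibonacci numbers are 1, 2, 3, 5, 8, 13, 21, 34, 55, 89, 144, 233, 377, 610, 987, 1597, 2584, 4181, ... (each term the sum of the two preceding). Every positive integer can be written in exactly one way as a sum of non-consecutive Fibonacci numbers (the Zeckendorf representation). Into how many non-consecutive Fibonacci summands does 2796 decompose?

Greedy algorithm:
2796: greatest Fibonacci not exceeding it is 2584, leaving 212
212: greatest Fibonacci not exceeding it is 144, leaving 68
68: greatest Fibonacci not exceeding it is 55, leaving 13
13: greatest Fibonacci not exceeding it is 13, leaving 0
2796 = 2584 + 144 + 55 + 13, which has 4 terms.

4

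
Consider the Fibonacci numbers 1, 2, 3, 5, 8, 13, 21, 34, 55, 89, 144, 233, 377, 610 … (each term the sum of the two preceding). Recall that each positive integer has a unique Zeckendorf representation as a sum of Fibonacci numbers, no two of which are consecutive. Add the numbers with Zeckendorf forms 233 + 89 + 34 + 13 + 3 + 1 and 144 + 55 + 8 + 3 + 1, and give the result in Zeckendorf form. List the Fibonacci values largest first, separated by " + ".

The two numbers are 373 and 211, so their sum is 584.
Greedy algorithm:
377 ≤ 584 < 610, so take 377; remainder 207
144 ≤ 207 < 233, so take 144; remainder 63
55 ≤ 63 < 89, so take 55; remainder 8
8 ≤ 8 < 13, so take 8; remainder 0

377 + 144 + 55 + 8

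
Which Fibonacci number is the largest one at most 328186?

317811

317811 ≤ 328186 < 514229, so the largest Fibonacci number not exceeding 328186 is 317811.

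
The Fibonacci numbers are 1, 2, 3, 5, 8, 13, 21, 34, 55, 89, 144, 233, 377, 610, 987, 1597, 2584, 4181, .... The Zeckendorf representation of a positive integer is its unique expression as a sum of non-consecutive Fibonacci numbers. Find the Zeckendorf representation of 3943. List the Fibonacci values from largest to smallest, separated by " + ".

2584 + 987 + 233 + 89 + 34 + 13 + 3

2584 ≤ 3943 < 4181, so take 2584; remainder 1359
987 ≤ 1359 < 1597, so take 987; remainder 372
233 ≤ 372 < 377, so take 233; remainder 139
89 ≤ 139 < 144, so take 89; remainder 50
34 ≤ 50 < 55, so take 34; remainder 16
13 ≤ 16 < 21, so take 13; remainder 3
3 ≤ 3 < 5, so take 3; remainder 0
So 3943 = 2584 + 987 + 233 + 89 + 34 + 13 + 3, with no two terms consecutive in the sequence.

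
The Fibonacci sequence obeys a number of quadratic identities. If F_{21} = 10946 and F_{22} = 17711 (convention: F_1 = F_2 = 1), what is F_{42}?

267914296

By the doubling identity F_{2k} = F_k(2F_{k+1} − F_k): F_{42} = 10946·(2·17711 − 10946) = 10946·24476 = 267914296.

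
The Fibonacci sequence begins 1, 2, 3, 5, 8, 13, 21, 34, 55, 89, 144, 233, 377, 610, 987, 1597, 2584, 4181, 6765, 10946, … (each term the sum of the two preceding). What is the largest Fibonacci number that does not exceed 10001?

6765 ≤ 10001 < 10946, so the largest Fibonacci number not exceeding 10001 is 6765.

6765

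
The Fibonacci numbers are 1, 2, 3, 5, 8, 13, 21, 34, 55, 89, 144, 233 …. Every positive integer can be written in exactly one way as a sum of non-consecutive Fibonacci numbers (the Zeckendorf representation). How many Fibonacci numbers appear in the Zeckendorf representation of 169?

Repeatedly subtract the largest Fibonacci number that fits:
169 − 144 = 25
25 − 21 = 4
4 − 3 = 1
1 − 1 = 0
169 = 144 + 21 + 3 + 1, which has 4 terms.

4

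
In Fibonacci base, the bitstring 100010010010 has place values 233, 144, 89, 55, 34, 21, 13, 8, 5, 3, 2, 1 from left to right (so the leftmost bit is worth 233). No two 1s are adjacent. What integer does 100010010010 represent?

Summing the place values of the 1 bits: 233 + 34 + 8 + 2 = 277.

277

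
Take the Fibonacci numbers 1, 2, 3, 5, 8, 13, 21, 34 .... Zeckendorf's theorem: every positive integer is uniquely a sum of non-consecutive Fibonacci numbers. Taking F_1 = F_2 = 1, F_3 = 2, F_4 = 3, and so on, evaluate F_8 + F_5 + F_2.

27

F_8 + F_5 + F_2 = 21 + 5 + 1 = 27.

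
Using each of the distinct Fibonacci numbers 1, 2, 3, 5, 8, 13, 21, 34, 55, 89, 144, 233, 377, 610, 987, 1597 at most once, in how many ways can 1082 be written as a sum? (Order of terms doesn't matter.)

21

Each representation comes from the Zeckendorf form by replacing some F_k with F_{k−1} + F_{k−2} where possible.
1082 = 987+89+5+1 = 987+89+3+2+1 = 987+55+34+5+1 = 610+377+89+5+1 = 987+55+34+3+2+1 = … (16 more), for 21 in all.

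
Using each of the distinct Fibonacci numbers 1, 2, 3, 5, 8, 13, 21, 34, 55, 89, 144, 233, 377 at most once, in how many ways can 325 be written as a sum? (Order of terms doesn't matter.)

Starting from the Zeckendorf form and repeatedly splitting a term F_k into F_{k−1} + F_{k−2} (when neither is already used) reaches every representation.
325 = 233+89+3 = 233+89+2+1 = 233+55+34+3 = 233+55+34+2+1 = … (10 more), for 14 in all.

14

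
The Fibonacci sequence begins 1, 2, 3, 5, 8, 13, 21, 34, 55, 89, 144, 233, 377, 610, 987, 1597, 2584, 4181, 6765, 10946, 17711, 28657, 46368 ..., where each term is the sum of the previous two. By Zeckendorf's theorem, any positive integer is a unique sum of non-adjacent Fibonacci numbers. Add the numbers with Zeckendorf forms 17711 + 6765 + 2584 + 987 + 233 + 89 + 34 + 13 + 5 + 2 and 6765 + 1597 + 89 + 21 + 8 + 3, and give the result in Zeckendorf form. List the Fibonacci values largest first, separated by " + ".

28657 + 6765 + 987 + 377 + 89 + 21 + 8 + 2

The two numbers are 28423 and 8483, so their sum is 36906.
subtract 28657 from 36906: 8249 remains
subtract 6765 from 8249: 1484 remains
subtract 987 from 1484: 497 remains
subtract 377 from 497: 120 remains
subtract 89 from 120: 31 remains
subtract 21 from 31: 10 remains
subtract 8 from 10: 2 remains
subtract 2 from 2: 0 remains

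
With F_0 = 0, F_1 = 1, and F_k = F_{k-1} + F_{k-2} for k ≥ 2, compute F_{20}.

6765

Iterating the recurrence up to F_{16} = 987 and F_{15} = 610:
F_{17} = F_{16} + F_{15} = 987 + 610 = 1597
F_{18} = F_{17} + F_{16} = 1597 + 987 = 2584
F_{19} = F_{18} + F_{17} = 2584 + 1597 = 4181
F_{20} = F_{19} + F_{18} = 4181 + 2584 = 6765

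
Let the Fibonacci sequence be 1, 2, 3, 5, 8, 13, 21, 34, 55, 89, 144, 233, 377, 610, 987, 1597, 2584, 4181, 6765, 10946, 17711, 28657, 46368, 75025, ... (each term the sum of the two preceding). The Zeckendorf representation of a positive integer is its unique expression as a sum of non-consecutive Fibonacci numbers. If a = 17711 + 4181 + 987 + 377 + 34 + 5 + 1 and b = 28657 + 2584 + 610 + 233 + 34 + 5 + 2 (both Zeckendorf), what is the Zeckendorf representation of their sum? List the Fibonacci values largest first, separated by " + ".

The two numbers are 23296 and 32125, so their sum is 55421.
largest Fibonacci ≤ 55421 is 46368; 55421 − 46368 = 9053
largest Fibonacci ≤ 9053 is 6765; 9053 − 6765 = 2288
largest Fibonacci ≤ 2288 is 1597; 2288 − 1597 = 691
largest Fibonacci ≤ 691 is 610; 691 − 610 = 81
largest Fibonacci ≤ 81 is 55; 81 − 55 = 26
largest Fibonacci ≤ 26 is 21; 26 − 21 = 5
largest Fibonacci ≤ 5 is 5; 5 − 5 = 0

46368 + 6765 + 1597 + 610 + 55 + 21 + 5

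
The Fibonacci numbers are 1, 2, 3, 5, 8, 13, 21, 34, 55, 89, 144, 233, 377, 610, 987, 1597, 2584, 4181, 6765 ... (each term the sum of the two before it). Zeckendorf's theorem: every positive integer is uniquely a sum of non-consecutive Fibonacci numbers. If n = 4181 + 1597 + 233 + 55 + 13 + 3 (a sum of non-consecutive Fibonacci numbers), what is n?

4181 + 1597 + 233 + 55 + 13 + 3 = 6082.

6082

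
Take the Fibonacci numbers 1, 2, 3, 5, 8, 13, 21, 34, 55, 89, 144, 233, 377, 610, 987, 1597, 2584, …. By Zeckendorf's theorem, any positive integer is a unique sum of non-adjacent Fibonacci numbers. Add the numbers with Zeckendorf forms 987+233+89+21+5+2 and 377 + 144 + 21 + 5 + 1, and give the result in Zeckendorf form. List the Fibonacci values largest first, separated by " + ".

1597 + 233 + 55

The two numbers are 1337 and 548, so their sum is 1885.
Greedily peel off the largest Fibonacci term at each step:
subtract 1597 from 1885: 288 remains
subtract 233 from 288: 55 remains
subtract 55 from 55: 0 remains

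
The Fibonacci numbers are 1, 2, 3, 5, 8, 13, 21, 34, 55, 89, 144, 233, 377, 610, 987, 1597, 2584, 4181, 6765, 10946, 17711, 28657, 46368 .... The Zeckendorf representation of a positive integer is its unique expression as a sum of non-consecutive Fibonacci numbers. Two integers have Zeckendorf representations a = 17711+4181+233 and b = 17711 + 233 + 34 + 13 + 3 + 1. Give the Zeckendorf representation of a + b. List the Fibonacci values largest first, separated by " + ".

The two numbers are 22125 and 17995, so their sum is 40120.
Greedy algorithm:
40120: greatest Fibonacci not exceeding it is 28657, leaving 11463
11463: greatest Fibonacci not exceeding it is 10946, leaving 517
517: greatest Fibonacci not exceeding it is 377, leaving 140
140: greatest Fibonacci not exceeding it is 89, leaving 51
51: greatest Fibonacci not exceeding it is 34, leaving 17
17: greatest Fibonacci not exceeding it is 13, leaving 4
4: greatest Fibonacci not exceeding it is 3, leaving 1
1: greatest Fibonacci not exceeding it is 1, leaving 0

28657 + 10946 + 377 + 89 + 34 + 13 + 3 + 1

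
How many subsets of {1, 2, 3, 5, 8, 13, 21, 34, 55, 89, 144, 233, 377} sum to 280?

Starting from the Zeckendorf form and repeatedly splitting a term F_k into F_{k−1} + F_{k−2} (when neither is already used) reaches every representation.
280 = 233+34+13 = 233+34+8+5 = 144+89+34+13 = … (9 more), for 12 in all.

12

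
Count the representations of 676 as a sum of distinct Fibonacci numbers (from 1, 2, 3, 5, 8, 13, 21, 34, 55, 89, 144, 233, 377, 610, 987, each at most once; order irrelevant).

21

Each representation comes from the Zeckendorf form by replacing some F_k with F_{k−1} + F_{k−2} where possible.
676 = 610+55+8+3 = 610+55+8+2+1 = 610+34+21+8+3 = 377+233+55+8+3 = … (17 more), for 21 in all.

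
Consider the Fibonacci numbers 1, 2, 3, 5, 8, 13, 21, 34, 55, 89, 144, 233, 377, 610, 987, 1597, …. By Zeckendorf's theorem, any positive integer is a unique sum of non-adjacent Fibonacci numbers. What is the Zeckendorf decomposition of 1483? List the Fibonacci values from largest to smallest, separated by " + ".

subtract 987 from 1483: 496 remains
subtract 377 from 496: 119 remains
subtract 89 from 119: 30 remains
subtract 21 from 30: 9 remains
subtract 8 from 9: 1 remains
subtract 1 from 1: 0 remains
So 1483 = 987 + 377 + 89 + 21 + 8 + 1, with no two terms consecutive in the sequence.

987 + 377 + 89 + 21 + 8 + 1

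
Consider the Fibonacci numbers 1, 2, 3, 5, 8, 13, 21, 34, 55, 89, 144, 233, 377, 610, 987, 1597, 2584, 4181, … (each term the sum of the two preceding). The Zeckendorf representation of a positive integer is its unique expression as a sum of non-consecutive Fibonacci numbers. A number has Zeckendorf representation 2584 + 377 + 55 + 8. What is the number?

3024

2584 + 377 + 55 + 8 = 3024.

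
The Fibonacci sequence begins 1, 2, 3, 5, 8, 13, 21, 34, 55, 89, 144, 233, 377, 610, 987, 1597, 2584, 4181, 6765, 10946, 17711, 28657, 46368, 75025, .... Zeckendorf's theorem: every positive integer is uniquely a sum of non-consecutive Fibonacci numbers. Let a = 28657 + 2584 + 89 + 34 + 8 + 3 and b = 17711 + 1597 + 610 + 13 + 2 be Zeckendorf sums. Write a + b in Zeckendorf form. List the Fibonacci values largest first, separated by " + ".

The two numbers are 31375 and 19933, so their sum is 51308.
46368 ≤ 51308 < 75025, so take 46368; remainder 4940
4181 ≤ 4940 < 6765, so take 4181; remainder 759
610 ≤ 759 < 987, so take 610; remainder 149
144 ≤ 149 < 233, so take 144; remainder 5
5 ≤ 5 < 8, so take 5; remainder 0

46368 + 4181 + 610 + 144 + 5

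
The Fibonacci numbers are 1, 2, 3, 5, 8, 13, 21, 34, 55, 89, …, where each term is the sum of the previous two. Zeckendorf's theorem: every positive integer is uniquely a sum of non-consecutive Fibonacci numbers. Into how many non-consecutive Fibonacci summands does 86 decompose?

4

subtract 55 from 86: 31 remains
subtract 21 from 31: 10 remains
subtract 8 from 10: 2 remains
subtract 2 from 2: 0 remains
86 = 55 + 21 + 8 + 2, which has 4 terms.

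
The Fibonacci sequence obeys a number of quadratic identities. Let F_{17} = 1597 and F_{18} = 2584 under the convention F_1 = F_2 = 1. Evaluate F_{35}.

9227465

By F_{2k+1} = F_k² + F_{k+1}²: F_{35} = 1597² + 2584² = 2550409 + 6677056 = 9227465.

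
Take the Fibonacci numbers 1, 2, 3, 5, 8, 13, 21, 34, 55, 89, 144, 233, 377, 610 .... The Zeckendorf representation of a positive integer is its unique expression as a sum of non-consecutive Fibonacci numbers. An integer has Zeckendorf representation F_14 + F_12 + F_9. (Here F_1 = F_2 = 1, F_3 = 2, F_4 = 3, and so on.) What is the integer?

555

F_14 + F_12 + F_9 = 377 + 144 + 34 = 555.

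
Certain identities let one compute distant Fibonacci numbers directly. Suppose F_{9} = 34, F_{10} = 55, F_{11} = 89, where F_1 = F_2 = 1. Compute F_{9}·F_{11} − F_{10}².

1

34·89 − 55² = 3026 − 3025 = 1. (Cassini's identity: F_{k−1}F_{k+1} − F_k² = (−1)^k.)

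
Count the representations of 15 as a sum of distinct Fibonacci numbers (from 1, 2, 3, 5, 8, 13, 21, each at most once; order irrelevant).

Each representation comes from the Zeckendorf form by replacing some F_k with F_{k−1} + F_{k−2} where possible.
15 = 13+2 = 8+5+2 — 2 representations.

2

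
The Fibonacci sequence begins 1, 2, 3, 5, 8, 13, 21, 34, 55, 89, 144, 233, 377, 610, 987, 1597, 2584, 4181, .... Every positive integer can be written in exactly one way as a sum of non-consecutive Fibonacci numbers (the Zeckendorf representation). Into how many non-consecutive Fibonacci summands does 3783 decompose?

2584 ≤ 3783 < 4181, so take 2584; remainder 1199
987 ≤ 1199 < 1597, so take 987; remainder 212
144 ≤ 212 < 233, so take 144; remainder 68
55 ≤ 68 < 89, so take 55; remainder 13
13 ≤ 13 < 21, so take 13; remainder 0
3783 = 2584 + 987 + 144 + 55 + 13, which has 5 terms.

5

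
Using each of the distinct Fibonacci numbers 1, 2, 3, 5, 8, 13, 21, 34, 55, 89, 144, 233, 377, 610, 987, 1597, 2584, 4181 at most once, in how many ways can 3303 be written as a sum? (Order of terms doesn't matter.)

10

Starting from the Zeckendorf form and repeatedly splitting a term F_k into F_{k−1} + F_{k−2} (when neither is already used) reaches every representation.
3303 = 2584+610+89+13+5+2 = 2584+610+55+34+13+5+2 = 2584+377+233+89+13+5+2 = 1597+987+610+89+13+5+2 = … (6 more), for 10 in all.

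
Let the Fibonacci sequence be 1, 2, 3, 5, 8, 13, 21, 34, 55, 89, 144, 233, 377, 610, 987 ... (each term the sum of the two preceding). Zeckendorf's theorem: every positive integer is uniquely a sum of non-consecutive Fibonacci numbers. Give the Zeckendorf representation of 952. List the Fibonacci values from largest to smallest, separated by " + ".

610 + 233 + 89 + 13 + 5 + 2

952: greatest Fibonacci not exceeding it is 610, leaving 342
342: greatest Fibonacci not exceeding it is 233, leaving 109
109: greatest Fibonacci not exceeding it is 89, leaving 20
20: greatest Fibonacci not exceeding it is 13, leaving 7
7: greatest Fibonacci not exceeding it is 5, leaving 2
2: greatest Fibonacci not exceeding it is 2, leaving 0
So 952 = 610 + 233 + 89 + 13 + 5 + 2, with no two terms consecutive in the sequence.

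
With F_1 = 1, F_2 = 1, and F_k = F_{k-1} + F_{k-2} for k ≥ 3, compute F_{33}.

Iterating the recurrence up to F_{28} = 317811 and F_{27} = 196418:
F_{29} = F_{28} + F_{27} = 317811 + 196418 = 514229
F_{30} = F_{29} + F_{28} = 514229 + 317811 = 832040
F_{31} = F_{30} + F_{29} = 832040 + 514229 = 1346269
F_{32} = F_{31} + F_{30} = 1346269 + 832040 = 2178309
F_{33} = F_{32} + F_{31} = 2178309 + 1346269 = 3524578

3524578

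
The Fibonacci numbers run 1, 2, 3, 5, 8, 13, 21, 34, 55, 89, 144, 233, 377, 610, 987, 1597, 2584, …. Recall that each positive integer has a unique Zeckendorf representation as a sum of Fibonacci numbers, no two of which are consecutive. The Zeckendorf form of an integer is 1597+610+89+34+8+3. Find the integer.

1597+610+89+34+8+3 = 2341.

2341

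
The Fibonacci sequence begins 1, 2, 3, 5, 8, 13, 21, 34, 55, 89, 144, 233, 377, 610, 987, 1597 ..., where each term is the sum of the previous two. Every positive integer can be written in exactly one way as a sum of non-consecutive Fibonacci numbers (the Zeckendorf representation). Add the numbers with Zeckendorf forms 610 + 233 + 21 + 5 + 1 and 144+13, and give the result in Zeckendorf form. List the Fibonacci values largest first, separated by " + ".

The two numbers are 870 and 157, so their sum is 1027.
largest Fibonacci ≤ 1027 is 987; 1027 − 987 = 40
largest Fibonacci ≤ 40 is 34; 40 − 34 = 6
largest Fibonacci ≤ 6 is 5; 6 − 5 = 1
largest Fibonacci ≤ 1 is 1; 1 − 1 = 0

987 + 34 + 5 + 1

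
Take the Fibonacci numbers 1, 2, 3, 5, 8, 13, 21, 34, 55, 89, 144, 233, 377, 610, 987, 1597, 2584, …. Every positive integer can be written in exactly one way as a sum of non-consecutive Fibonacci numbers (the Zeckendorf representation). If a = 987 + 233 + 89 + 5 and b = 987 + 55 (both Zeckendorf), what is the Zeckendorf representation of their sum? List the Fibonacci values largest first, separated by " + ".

The two numbers are 1314 and 1042, so their sum is 2356.
largest Fibonacci ≤ 2356 is 1597; 2356 − 1597 = 759
largest Fibonacci ≤ 759 is 610; 759 − 610 = 149
largest Fibonacci ≤ 149 is 144; 149 − 144 = 5
largest Fibonacci ≤ 5 is 5; 5 − 5 = 0

1597 + 610 + 144 + 5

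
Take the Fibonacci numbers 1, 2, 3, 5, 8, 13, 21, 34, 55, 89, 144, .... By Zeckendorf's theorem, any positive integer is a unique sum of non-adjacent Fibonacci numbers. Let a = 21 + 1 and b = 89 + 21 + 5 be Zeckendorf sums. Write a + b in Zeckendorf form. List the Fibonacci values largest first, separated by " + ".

89 + 34 + 13 + 1

The two numbers are 22 and 115, so their sum is 137.
Greedy algorithm:
largest Fibonacci ≤ 137 is 89; 137 − 89 = 48
largest Fibonacci ≤ 48 is 34; 48 − 34 = 14
largest Fibonacci ≤ 14 is 13; 14 − 13 = 1
largest Fibonacci ≤ 1 is 1; 1 − 1 = 0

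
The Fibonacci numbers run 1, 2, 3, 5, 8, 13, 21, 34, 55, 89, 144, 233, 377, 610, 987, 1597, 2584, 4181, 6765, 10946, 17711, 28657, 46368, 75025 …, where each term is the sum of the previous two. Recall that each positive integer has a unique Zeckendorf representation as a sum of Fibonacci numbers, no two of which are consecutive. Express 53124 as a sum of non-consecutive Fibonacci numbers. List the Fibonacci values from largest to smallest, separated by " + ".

Greedily peel off the largest Fibonacci term at each step:
take 46368 (≤ 53124); 53124 − 46368 = 6756
take 4181 (≤ 6756); 6756 − 4181 = 2575
take 1597 (≤ 2575); 2575 − 1597 = 978
take 610 (≤ 978); 978 − 610 = 368
take 233 (≤ 368); 368 − 233 = 135
take 89 (≤ 135); 135 − 89 = 46
take 34 (≤ 46); 46 − 34 = 12
take 8 (≤ 12); 12 − 8 = 4
take 3 (≤ 4); 4 − 3 = 1
take 1 (≤ 1); 1 − 1 = 0
So 53124 = 46368 + 4181 + 1597 + 610 + 233 + 89 + 34 + 8 + 3 + 1, with no two terms consecutive in the sequence.

46368 + 4181 + 1597 + 610 + 233 + 89 + 34 + 8 + 3 + 1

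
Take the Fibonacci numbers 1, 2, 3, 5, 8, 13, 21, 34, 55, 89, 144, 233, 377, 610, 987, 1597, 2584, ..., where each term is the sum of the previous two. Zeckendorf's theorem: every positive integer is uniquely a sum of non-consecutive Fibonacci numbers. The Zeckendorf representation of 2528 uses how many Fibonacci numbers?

8

Repeatedly subtract the largest Fibonacci number that fits:
2528: greatest Fibonacci not exceeding it is 1597, leaving 931
931: greatest Fibonacci not exceeding it is 610, leaving 321
321: greatest Fibonacci not exceeding it is 233, leaving 88
88: greatest Fibonacci not exceeding it is 55, leaving 33
33: greatest Fibonacci not exceeding it is 21, leaving 12
12: greatest Fibonacci not exceeding it is 8, leaving 4
4: greatest Fibonacci not exceeding it is 3, leaving 1
1: greatest Fibonacci not exceeding it is 1, leaving 0
2528 = 1597 + 610 + 233 + 55 + 21 + 8 + 3 + 1, which has 8 terms.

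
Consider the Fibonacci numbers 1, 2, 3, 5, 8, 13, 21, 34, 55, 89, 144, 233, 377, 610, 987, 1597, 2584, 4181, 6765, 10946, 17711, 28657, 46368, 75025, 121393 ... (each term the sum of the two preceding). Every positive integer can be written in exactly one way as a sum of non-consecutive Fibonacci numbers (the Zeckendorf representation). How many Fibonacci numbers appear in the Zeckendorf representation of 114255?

8

Greedily peel off the largest Fibonacci term at each step:
largest Fibonacci ≤ 114255 is 75025; 114255 − 75025 = 39230
largest Fibonacci ≤ 39230 is 28657; 39230 − 28657 = 10573
largest Fibonacci ≤ 10573 is 6765; 10573 − 6765 = 3808
largest Fibonacci ≤ 3808 is 2584; 3808 − 2584 = 1224
largest Fibonacci ≤ 1224 is 987; 1224 − 987 = 237
largest Fibonacci ≤ 237 is 233; 237 − 233 = 4
largest Fibonacci ≤ 4 is 3; 4 − 3 = 1
largest Fibonacci ≤ 1 is 1; 1 − 1 = 0
114255 = 75025 + 28657 + 6765 + 2584 + 987 + 233 + 3 + 1, which has 8 terms.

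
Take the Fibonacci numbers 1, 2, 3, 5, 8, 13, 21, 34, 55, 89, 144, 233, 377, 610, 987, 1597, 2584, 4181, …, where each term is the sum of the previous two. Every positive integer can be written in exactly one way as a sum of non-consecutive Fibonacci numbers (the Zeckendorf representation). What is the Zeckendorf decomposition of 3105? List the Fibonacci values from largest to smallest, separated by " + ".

2584 + 377 + 144

subtract 2584 from 3105: 521 remains
subtract 377 from 521: 144 remains
subtract 144 from 144: 0 remains
So 3105 = 2584 + 377 + 144, with no two terms consecutive in the sequence.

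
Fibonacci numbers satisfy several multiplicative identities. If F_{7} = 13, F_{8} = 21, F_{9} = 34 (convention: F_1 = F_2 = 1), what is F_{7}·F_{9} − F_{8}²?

13·34 − 21² = 442 − 441 = 1. (Cassini's identity: F_{k−1}F_{k+1} − F_k² = (−1)^k.)

1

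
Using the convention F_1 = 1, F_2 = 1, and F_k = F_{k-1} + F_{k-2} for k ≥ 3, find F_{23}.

28657

Iterating the recurrence up to F_{16} = 987 and F_{15} = 610:
F_{17} = F_{16} + F_{15} = 987 + 610 = 1597
F_{18} = F_{17} + F_{16} = 1597 + 987 = 2584
F_{19} = F_{18} + F_{17} = 2584 + 1597 = 4181
F_{20} = F_{19} + F_{18} = 4181 + 2584 = 6765
F_{21} = F_{20} + F_{19} = 6765 + 4181 = 10946
F_{22} = F_{21} + F_{20} = 10946 + 6765 = 17711
F_{23} = F_{22} + F_{21} = 17711 + 10946 = 28657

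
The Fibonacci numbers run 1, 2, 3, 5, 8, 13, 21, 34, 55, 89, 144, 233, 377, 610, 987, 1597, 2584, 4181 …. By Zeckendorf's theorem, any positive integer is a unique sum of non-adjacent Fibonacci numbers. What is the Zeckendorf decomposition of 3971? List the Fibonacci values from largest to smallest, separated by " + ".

3971: greatest Fibonacci not exceeding it is 2584, leaving 1387
1387: greatest Fibonacci not exceeding it is 987, leaving 400
400: greatest Fibonacci not exceeding it is 377, leaving 23
23: greatest Fibonacci not exceeding it is 21, leaving 2
2: greatest Fibonacci not exceeding it is 2, leaving 0
So 3971 = 2584 + 987 + 377 + 21 + 2, with no two terms consecutive in the sequence.

2584 + 987 + 377 + 21 + 2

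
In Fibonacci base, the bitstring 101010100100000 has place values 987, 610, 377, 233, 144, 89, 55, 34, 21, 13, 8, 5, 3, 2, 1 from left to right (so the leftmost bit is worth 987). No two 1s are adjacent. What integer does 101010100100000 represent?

1576

Summing the place values of the 1 bits: 987 + 377 + 144 + 55 + 13 = 1576.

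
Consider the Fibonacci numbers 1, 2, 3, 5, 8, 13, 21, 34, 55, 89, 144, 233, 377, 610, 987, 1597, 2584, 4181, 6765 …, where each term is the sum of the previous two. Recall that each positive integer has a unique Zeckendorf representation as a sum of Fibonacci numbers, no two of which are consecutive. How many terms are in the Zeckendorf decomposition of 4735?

7

largest Fibonacci ≤ 4735 is 4181; 4735 − 4181 = 554
largest Fibonacci ≤ 554 is 377; 554 − 377 = 177
largest Fibonacci ≤ 177 is 144; 177 − 144 = 33
largest Fibonacci ≤ 33 is 21; 33 − 21 = 12
largest Fibonacci ≤ 12 is 8; 12 − 8 = 4
largest Fibonacci ≤ 4 is 3; 4 − 3 = 1
largest Fibonacci ≤ 1 is 1; 1 − 1 = 0
4735 = 4181 + 377 + 144 + 21 + 8 + 3 + 1, which has 7 terms.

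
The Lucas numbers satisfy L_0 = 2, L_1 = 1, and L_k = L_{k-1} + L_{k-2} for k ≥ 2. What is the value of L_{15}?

Iterating the recurrence up to L_{10} = 123 and L_{9} = 76:
L_{11} = L_{10} + L_{9} = 123 + 76 = 199
L_{12} = L_{11} + L_{10} = 199 + 123 = 322
L_{13} = L_{12} + L_{11} = 322 + 199 = 521
L_{14} = L_{13} + L_{12} = 521 + 322 = 843
L_{15} = L_{14} + L_{13} = 843 + 521 = 1364

1364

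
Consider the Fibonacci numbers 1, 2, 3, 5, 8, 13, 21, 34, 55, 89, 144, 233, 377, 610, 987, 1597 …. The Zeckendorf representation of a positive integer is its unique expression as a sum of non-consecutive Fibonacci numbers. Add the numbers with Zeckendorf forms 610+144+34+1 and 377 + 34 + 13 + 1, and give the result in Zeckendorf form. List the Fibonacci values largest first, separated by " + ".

The two numbers are 789 and 425, so their sum is 1214.
Greedily peel off the largest Fibonacci term at each step:
largest Fibonacci ≤ 1214 is 987; 1214 − 987 = 227
largest Fibonacci ≤ 227 is 144; 227 − 144 = 83
largest Fibonacci ≤ 83 is 55; 83 − 55 = 28
largest Fibonacci ≤ 28 is 21; 28 − 21 = 7
largest Fibonacci ≤ 7 is 5; 7 − 5 = 2
largest Fibonacci ≤ 2 is 2; 2 − 2 = 0

987 + 144 + 55 + 21 + 5 + 2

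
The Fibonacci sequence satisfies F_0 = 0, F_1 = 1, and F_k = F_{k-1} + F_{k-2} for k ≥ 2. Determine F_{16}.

Iterating the recurrence up to F_{8} = 21 and F_{7} = 13:
F_{9} = F_{8} + F_{7} = 21 + 13 = 34
F_{10} = F_{9} + F_{8} = 34 + 21 = 55
F_{11} = F_{10} + F_{9} = 55 + 34 = 89
F_{12} = F_{11} + F_{10} = 89 + 55 = 144
F_{13} = F_{12} + F_{11} = 144 + 89 = 233
F_{14} = F_{13} + F_{12} = 233 + 144 = 377
F_{15} = F_{14} + F_{13} = 377 + 233 = 610
F_{16} = F_{15} + F_{14} = 610 + 377 = 987

987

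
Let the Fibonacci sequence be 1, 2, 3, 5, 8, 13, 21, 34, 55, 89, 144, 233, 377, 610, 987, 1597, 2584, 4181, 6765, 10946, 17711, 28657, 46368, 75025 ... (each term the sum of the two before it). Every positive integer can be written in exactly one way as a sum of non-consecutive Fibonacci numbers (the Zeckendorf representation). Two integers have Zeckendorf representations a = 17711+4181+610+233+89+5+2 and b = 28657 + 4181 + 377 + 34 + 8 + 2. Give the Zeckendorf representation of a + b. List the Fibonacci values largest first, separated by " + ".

The two numbers are 22831 and 33259, so their sum is 56090.
Greedy algorithm:
largest Fibonacci ≤ 56090 is 46368; 56090 − 46368 = 9722
largest Fibonacci ≤ 9722 is 6765; 9722 − 6765 = 2957
largest Fibonacci ≤ 2957 is 2584; 2957 − 2584 = 373
largest Fibonacci ≤ 373 is 233; 373 − 233 = 140
largest Fibonacci ≤ 140 is 89; 140 − 89 = 51
largest Fibonacci ≤ 51 is 34; 51 − 34 = 17
largest Fibonacci ≤ 17 is 13; 17 − 13 = 4
largest Fibonacci ≤ 4 is 3; 4 − 3 = 1
largest Fibonacci ≤ 1 is 1; 1 − 1 = 0

46368 + 6765 + 2584 + 233 + 89 + 34 + 13 + 3 + 1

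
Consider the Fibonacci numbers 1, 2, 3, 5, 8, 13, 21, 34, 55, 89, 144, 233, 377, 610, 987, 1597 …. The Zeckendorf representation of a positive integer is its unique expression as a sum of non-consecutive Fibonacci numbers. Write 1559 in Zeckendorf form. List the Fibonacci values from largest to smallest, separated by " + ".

987 + 377 + 144 + 34 + 13 + 3 + 1

Repeatedly subtract the largest Fibonacci number that fits:
1559: greatest Fibonacci not exceeding it is 987, leaving 572
572: greatest Fibonacci not exceeding it is 377, leaving 195
195: greatest Fibonacci not exceeding it is 144, leaving 51
51: greatest Fibonacci not exceeding it is 34, leaving 17
17: greatest Fibonacci not exceeding it is 13, leaving 4
4: greatest Fibonacci not exceeding it is 3, leaving 1
1: greatest Fibonacci not exceeding it is 1, leaving 0
So 1559 = 987 + 377 + 144 + 34 + 13 + 3 + 1, with no two terms consecutive in the sequence.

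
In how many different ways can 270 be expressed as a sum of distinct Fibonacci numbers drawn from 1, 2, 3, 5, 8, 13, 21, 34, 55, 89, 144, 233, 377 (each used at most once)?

16

270 = 233+34+3 = 233+34+2+1 = 233+21+13+3 = 144+89+34+3 = 233+21+13+2+1 = … (11 more), for 16 in all.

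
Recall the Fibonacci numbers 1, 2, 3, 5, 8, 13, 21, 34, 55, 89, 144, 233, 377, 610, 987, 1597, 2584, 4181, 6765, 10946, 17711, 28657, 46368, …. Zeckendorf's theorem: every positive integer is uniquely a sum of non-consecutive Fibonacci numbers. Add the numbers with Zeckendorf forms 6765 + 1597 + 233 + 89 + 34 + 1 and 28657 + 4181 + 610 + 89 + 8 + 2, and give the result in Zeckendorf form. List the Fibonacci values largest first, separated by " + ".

28657 + 10946 + 2584 + 55 + 21 + 3

The two numbers are 8719 and 33547, so their sum is 42266.
Repeatedly subtract the largest Fibonacci number that fits:
28657 ≤ 42266 < 46368, so take 28657; remainder 13609
10946 ≤ 13609 < 17711, so take 10946; remainder 2663
2584 ≤ 2663 < 4181, so take 2584; remainder 79
55 ≤ 79 < 89, so take 55; remainder 24
21 ≤ 24 < 34, so take 21; remainder 3
3 ≤ 3 < 5, so take 3; remainder 0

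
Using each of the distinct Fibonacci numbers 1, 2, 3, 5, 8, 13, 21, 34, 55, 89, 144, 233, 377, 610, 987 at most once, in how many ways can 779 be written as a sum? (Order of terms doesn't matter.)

Starting from the Zeckendorf form and repeatedly splitting a term F_k into F_{k−1} + F_{k−2} (when neither is already used) reaches every representation.
779 = 610+144+21+3+1 = 610+144+13+8+3+1 = 610+89+55+21+3+1 = … (7 more), for 10 in all.

10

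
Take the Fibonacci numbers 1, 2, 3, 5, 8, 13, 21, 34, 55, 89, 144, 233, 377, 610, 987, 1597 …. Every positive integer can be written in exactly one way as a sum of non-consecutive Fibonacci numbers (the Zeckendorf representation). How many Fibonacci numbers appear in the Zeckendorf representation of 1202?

5

Greedily peel off the largest Fibonacci term at each step:
subtract 987 from 1202: 215 remains
subtract 144 from 215: 71 remains
subtract 55 from 71: 16 remains
subtract 13 from 16: 3 remains
subtract 3 from 3: 0 remains
1202 = 987 + 144 + 55 + 13 + 3, which has 5 terms.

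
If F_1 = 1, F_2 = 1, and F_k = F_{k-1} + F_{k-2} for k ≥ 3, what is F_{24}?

46368

Iterating the recurrence up to F_{17} = 1597 and F_{16} = 987:
F_{18} = F_{17} + F_{16} = 1597 + 987 = 2584
F_{19} = F_{18} + F_{17} = 2584 + 1597 = 4181
F_{20} = F_{19} + F_{18} = 4181 + 2584 = 6765
F_{21} = F_{20} + F_{19} = 6765 + 4181 = 10946
F_{22} = F_{21} + F_{20} = 10946 + 6765 = 17711
F_{23} = F_{22} + F_{21} = 17711 + 10946 = 28657
F_{24} = F_{23} + F_{22} = 28657 + 17711 = 46368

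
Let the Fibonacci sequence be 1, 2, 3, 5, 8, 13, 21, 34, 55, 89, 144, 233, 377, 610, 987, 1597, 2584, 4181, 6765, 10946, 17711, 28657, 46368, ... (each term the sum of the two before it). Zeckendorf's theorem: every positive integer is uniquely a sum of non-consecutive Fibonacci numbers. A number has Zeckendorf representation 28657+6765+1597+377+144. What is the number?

28657+6765+1597+377+144 = 37540.

37540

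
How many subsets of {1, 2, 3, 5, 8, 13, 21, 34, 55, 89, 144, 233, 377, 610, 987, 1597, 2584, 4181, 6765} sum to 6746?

Each representation comes from the Zeckendorf form by replacing some F_k with F_{k−1} + F_{k−2} where possible.
6746 = 4181+1597+610+233+89+34+2 = 4181+1597+610+233+89+21+13+2 = 4181+1597+610+233+89+21+8+5+2 = 4181+1597+610+233+55+34+21+13+2 = 4181+1597+610+233+55+34+21+8+5+2 = … (8 more), for 13 in all.

13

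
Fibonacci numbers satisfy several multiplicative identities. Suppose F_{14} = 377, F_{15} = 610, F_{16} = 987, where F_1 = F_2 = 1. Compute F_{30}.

832040

By the addition formula F_{m+n} = F_m F_{n+1} + F_{m−1} F_n with m=15, n=15: F_{30} = 610·987 + 377·610 = 602070 + 229970 = 832040.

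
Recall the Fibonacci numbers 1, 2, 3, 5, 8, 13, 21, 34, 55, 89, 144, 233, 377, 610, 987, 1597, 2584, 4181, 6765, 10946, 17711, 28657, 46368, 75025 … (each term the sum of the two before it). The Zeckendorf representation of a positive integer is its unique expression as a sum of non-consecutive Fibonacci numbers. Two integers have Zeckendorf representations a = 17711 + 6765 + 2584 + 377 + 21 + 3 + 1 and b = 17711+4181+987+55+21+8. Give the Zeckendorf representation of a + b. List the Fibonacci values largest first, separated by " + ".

46368 + 2584 + 987 + 377 + 89 + 13 + 5 + 2

The two numbers are 27462 and 22963, so their sum is 50425.
Greedily peel off the largest Fibonacci term at each step:
largest Fibonacci ≤ 50425 is 46368; 50425 − 46368 = 4057
largest Fibonacci ≤ 4057 is 2584; 4057 − 2584 = 1473
largest Fibonacci ≤ 1473 is 987; 1473 − 987 = 486
largest Fibonacci ≤ 486 is 377; 486 − 377 = 109
largest Fibonacci ≤ 109 is 89; 109 − 89 = 20
largest Fibonacci ≤ 20 is 13; 20 − 13 = 7
largest Fibonacci ≤ 7 is 5; 7 − 5 = 2
largest Fibonacci ≤ 2 is 2; 2 − 2 = 0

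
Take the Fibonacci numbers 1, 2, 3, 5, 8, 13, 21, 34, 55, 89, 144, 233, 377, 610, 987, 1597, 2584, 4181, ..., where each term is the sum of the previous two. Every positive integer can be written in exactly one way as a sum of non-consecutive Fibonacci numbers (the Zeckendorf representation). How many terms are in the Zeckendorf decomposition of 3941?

Greedily peel off the largest Fibonacci term at each step:
take 2584 (≤ 3941); 3941 − 2584 = 1357
take 987 (≤ 1357); 1357 − 987 = 370
take 233 (≤ 370); 370 − 233 = 137
take 89 (≤ 137); 137 − 89 = 48
take 34 (≤ 48); 48 − 34 = 14
take 13 (≤ 14); 14 − 13 = 1
take 1 (≤ 1); 1 − 1 = 0
3941 = 2584 + 987 + 233 + 89 + 34 + 13 + 1, which has 7 terms.

7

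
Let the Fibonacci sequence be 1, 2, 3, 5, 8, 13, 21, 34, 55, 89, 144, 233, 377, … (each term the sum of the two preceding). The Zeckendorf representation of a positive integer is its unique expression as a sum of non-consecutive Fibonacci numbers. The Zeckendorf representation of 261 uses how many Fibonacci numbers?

largest Fibonacci ≤ 261 is 233; 261 − 233 = 28
largest Fibonacci ≤ 28 is 21; 28 − 21 = 7
largest Fibonacci ≤ 7 is 5; 7 − 5 = 2
largest Fibonacci ≤ 2 is 2; 2 − 2 = 0
261 = 233 + 21 + 5 + 2, which has 4 terms.

4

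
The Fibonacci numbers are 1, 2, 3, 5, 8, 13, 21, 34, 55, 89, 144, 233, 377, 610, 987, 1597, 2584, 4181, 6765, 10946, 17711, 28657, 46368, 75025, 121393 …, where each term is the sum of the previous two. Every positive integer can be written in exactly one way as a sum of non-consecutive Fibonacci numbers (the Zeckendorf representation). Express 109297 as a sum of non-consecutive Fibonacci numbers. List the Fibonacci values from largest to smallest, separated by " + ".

75025 + 28657 + 4181 + 987 + 377 + 55 + 13 + 2

75025 ≤ 109297 < 121393, so take 75025; remainder 34272
28657 ≤ 34272 < 46368, so take 28657; remainder 5615
4181 ≤ 5615 < 6765, so take 4181; remainder 1434
987 ≤ 1434 < 1597, so take 987; remainder 447
377 ≤ 447 < 610, so take 377; remainder 70
55 ≤ 70 < 89, so take 55; remainder 15
13 ≤ 15 < 21, so take 13; remainder 2
2 ≤ 2 < 3, so take 2; remainder 0
So 109297 = 75025 + 28657 + 4181 + 987 + 377 + 55 + 13 + 2, with no two terms consecutive in the sequence.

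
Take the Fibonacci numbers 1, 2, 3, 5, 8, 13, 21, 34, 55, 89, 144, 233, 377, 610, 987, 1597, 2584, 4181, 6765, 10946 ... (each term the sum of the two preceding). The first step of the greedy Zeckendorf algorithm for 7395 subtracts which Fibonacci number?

6765

6765 ≤ 7395 < 10946, so the largest Fibonacci number not exceeding 7395 is 6765.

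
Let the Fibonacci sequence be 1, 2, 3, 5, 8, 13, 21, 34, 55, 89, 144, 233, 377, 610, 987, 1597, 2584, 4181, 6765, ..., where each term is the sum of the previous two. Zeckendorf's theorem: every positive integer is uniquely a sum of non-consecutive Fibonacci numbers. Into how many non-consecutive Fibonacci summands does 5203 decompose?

5203 − 4181 = 1022
1022 − 987 = 35
35 − 34 = 1
1 − 1 = 0
5203 = 4181 + 987 + 34 + 1, which has 4 terms.

4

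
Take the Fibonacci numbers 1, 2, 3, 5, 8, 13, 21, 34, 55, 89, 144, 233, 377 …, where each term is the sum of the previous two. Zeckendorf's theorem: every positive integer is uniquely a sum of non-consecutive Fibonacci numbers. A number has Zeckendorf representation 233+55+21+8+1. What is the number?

318

233+55+21+8+1 = 318.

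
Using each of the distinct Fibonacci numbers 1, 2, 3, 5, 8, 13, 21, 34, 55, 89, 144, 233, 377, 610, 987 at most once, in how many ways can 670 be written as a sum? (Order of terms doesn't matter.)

18

670 = 610+55+5 = 610+55+3+2 = 610+34+21+5 = 377+233+55+5 = … (14 more), for 18 in all.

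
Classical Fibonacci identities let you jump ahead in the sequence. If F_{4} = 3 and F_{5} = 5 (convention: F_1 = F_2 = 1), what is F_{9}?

By F_{2k+1} = F_k² + F_{k+1}²: F_{9} = 3² + 5² = 9 + 25 = 34.

34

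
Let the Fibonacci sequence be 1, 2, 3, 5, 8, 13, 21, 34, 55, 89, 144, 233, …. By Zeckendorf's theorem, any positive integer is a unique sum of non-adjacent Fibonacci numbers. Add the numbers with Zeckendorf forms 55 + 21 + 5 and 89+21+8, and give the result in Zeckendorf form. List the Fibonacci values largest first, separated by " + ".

The two numbers are 81 and 118, so their sum is 199.
Greedily peel off the largest Fibonacci term at each step:
largest Fibonacci ≤ 199 is 144; 199 − 144 = 55
largest Fibonacci ≤ 55 is 55; 55 − 55 = 0

144 + 55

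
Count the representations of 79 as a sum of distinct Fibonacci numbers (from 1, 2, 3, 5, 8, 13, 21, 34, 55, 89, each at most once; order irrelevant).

8

Each representation comes from the Zeckendorf form by replacing some F_k with F_{k−1} + F_{k−2} where possible.
79 = 55+21+3 = 55+21+2+1 = 55+13+8+3 = … (5 more), for 8 in all.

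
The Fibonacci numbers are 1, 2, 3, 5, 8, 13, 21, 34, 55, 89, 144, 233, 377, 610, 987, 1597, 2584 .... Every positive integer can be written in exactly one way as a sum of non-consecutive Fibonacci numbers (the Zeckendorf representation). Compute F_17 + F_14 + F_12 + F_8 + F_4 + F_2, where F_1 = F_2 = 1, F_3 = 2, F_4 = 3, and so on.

2143

F_17 + F_14 + F_12 + F_8 + F_4 + F_2 = 1597 + 377 + 144 + 21 + 3 + 1 = 2143.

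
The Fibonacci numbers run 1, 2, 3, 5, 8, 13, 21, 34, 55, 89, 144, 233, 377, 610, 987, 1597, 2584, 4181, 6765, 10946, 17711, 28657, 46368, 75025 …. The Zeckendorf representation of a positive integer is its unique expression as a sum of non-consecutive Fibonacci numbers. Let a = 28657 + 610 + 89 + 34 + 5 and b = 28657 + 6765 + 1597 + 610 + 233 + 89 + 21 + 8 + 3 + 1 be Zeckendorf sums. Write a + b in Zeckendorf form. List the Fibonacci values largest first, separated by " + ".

The two numbers are 29395 and 37984, so their sum is 67379.
Repeatedly subtract the largest Fibonacci number that fits:
take 46368 (≤ 67379); 67379 − 46368 = 21011
take 17711 (≤ 21011); 21011 − 17711 = 3300
take 2584 (≤ 3300); 3300 − 2584 = 716
take 610 (≤ 716); 716 − 610 = 106
take 89 (≤ 106); 106 − 89 = 17
take 13 (≤ 17); 17 − 13 = 4
take 3 (≤ 4); 4 − 3 = 1
take 1 (≤ 1); 1 − 1 = 0

46368 + 17711 + 2584 + 610 + 89 + 13 + 3 + 1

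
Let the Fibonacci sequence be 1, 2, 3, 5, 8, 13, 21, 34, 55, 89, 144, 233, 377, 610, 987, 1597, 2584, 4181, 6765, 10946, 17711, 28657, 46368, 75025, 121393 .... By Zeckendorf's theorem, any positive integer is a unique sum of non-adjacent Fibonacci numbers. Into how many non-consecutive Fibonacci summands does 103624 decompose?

take 75025 (≤ 103624); 103624 − 75025 = 28599
take 17711 (≤ 28599); 28599 − 17711 = 10888
take 6765 (≤ 10888); 10888 − 6765 = 4123
take 2584 (≤ 4123); 4123 − 2584 = 1539
take 987 (≤ 1539); 1539 − 987 = 552
take 377 (≤ 552); 552 − 377 = 175
take 144 (≤ 175); 175 − 144 = 31
take 21 (≤ 31); 31 − 21 = 10
take 8 (≤ 10); 10 − 8 = 2
take 2 (≤ 2); 2 − 2 = 0
103624 = 75025 + 17711 + 6765 + 2584 + 987 + 377 + 144 + 21 + 8 + 2, which has 10 terms.

10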